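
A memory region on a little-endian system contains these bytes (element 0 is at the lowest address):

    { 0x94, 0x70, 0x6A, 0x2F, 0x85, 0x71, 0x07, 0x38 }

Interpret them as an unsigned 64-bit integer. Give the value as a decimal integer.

4037320407801032852

Little-endian: lowest address holds the least-significant byte.
Reassemble most-significant byte first: 38 07 71 85 2F 6A 70 94 → 0x380771852F6A7094.
0x380771852F6A7094 = 4037320407801032852.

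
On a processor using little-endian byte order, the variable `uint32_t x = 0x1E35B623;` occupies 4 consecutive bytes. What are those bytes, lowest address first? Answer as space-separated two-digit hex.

Split into bytes (most-significant first): 1E 35 B6 23.
Little-endian stores the least-significant byte at the lowest address.
So at ascending addresses the bytes are 23 B6 35 1E.

23 B6 35 1E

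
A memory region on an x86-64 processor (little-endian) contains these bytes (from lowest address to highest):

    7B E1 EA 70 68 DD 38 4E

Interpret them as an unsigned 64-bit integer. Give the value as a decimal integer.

5636498374294954363

In little-endian order the low byte comes first in memory.
Reassemble most-significant byte first: 4E 38 DD 68 70 EA E1 7B → 0x4E38DD6870EAE17B.
0x4E38DD6870EAE17B = 5636498374294954363.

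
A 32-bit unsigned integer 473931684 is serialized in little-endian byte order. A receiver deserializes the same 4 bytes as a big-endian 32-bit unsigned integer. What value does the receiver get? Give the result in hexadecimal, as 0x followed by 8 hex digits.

473931684 in 32-bit hexadecimal is 0x1C3F9FA4.
Stored little-endian, the bytes at ascending addresses are A4 9F 3F 1C.
Read back as big-endian, the last byte is least significant, giving 0xA49F3F1C.

0xA49F3F1C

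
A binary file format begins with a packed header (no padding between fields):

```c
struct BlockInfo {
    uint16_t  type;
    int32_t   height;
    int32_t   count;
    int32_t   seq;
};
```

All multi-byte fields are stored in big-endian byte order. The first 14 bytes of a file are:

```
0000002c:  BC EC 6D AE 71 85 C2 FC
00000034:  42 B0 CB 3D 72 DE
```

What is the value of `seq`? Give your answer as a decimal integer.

`seq` follows `type` (2 B), `height` (4 B), `count` (4 B), so it starts at offset 2 + 4 + 4 = 10 and occupies 4 bytes.
Bytes at offsets 10..13: CB 3D 72 DE.
Big-endian: lowest address holds the most-significant byte.
The bytes are already most-significant first: 0xCB3D72DE.
Top bit is set, so as a signed 32-bit value this is 0xCB3D72DE − 2^32 = -885165346.

-885165346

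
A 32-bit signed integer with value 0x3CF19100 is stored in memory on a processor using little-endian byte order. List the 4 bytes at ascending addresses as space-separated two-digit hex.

00 91 F1 3C

Split into bytes (most-significant first): 3C F1 91 00.
Little-endian stores the least-significant byte at the lowest address.
So at ascending addresses the bytes are 00 91 F1 3C.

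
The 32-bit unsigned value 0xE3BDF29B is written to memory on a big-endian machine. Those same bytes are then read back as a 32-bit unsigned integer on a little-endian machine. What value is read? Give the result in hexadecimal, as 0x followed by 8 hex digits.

Stored big-endian, the bytes at ascending addresses are E3 BD F2 9B.
Read back as little-endian, the first byte is least significant, giving 0x9BF2BDE3.

0x9BF2BDE3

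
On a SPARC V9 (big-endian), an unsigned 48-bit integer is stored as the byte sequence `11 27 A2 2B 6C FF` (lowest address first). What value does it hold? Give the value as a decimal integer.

18861922151679

Big-endian: lowest address holds the most-significant byte.
The bytes are already most-significant first: 0x1127A22B6CFF.
0x1127A22B6CFF = 18861922151679.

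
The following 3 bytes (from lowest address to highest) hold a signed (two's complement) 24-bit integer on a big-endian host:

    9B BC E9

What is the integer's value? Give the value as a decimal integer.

Big-endian: lowest address holds the most-significant byte.
The bytes are already most-significant first: 0x9BBCE9.
Top bit is set, so as a signed 24-bit value this is 0x9BBCE9 − 2^24 = -6570775.

-6570775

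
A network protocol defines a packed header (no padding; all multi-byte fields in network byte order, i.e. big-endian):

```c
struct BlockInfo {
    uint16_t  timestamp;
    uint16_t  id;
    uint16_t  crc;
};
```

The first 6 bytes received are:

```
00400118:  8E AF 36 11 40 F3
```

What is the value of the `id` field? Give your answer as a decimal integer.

`id` follows `timestamp` (2 bytes), so it starts at byte offset 2 and occupies 2 bytes.
Bytes at offsets 2..3: 36 11.
In big-endian order the high byte comes first in memory.
The bytes are already most-significant first: 0x3611.
0x3611 = 13841.

13841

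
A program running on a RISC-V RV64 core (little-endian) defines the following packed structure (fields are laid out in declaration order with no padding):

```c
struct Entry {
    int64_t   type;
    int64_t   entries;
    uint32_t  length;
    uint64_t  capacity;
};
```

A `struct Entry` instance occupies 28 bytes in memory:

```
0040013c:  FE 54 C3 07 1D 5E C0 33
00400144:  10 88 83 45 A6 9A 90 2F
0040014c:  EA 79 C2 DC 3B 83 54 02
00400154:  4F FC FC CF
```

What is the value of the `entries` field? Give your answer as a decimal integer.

`entries` follows `type` (8 bytes), so it starts at byte offset 8 and occupies 8 bytes.
Bytes at offsets 8..15: 10 88 83 45 A6 9A 90 2F.
Little-endian stores the least-significant byte at the lowest address.
Reassemble most-significant byte first: 2F 90 9A A6 45 83 88 10 → 0x2F909AA645838810.
0x2F909AA645838810 = 3427409355350444048.

3427409355350444048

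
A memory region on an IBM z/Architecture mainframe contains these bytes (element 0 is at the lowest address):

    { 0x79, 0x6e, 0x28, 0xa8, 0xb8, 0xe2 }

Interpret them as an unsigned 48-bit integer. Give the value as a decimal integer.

133514035509474

Big-endian stores the most-significant byte at the lowest address.
The bytes are already most-significant first: 0x796E28A8B8E2.
0x796E28A8B8E2 = 133514035509474.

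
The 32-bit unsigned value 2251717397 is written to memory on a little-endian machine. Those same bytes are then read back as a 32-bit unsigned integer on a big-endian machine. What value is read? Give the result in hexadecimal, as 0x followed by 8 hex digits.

2251717397 in 32-bit hexadecimal is 0x86367B15.
Stored little-endian, the bytes at ascending addresses are 15 7B 36 86.
Read back as big-endian, the last byte is least significant, giving 0x157B3686.

0x157B3686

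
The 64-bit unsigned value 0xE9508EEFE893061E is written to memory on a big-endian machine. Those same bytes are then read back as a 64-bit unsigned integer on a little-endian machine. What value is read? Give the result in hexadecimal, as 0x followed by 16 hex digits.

Stored big-endian, the bytes at ascending addresses are E9 50 8E EF E8 93 06 1E.
Read back as little-endian, the first byte is least significant, giving 0x1E0693E8EF8E50E9.

0x1E0693E8EF8E50E9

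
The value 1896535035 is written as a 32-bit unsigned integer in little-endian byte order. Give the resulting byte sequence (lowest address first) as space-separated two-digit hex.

FB D3 0A 71

1896535035 in hexadecimal, padded to 32 bits, is 0x710AD3FB.
Split into bytes (most-significant first): 71 0A D3 FB.
In little-endian order the low byte comes first in memory.
So at ascending addresses the bytes are FB D3 0A 71.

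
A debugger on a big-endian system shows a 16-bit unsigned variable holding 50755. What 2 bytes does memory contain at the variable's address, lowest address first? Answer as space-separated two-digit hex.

50755 in hexadecimal, padded to 16 bits, is 0xC643.
Split into bytes (most-significant first): C6 43.
Big-endian stores the most-significant byte at the lowest address.
So the memory order matches the most-significant-first order: C6 43.

C6 43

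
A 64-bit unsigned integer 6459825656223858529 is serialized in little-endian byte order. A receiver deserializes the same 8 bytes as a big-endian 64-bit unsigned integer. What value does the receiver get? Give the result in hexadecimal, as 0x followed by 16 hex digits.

0x617F2D6E35E9A559

6459825656223858529 in 64-bit hexadecimal is 0x59A5E9356E2D7F61.
Stored little-endian, the bytes at ascending addresses are 61 7F 2D 6E 35 E9 A5 59.
Read back as big-endian, the last byte is least significant, giving 0x617F2D6E35E9A559.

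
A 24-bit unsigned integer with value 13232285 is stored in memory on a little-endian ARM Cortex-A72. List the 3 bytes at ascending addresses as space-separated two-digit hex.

13232285 in hexadecimal, padded to 24 bits, is 0xC9E89D.
Split into bytes (most-significant first): C9 E8 9D.
Little-endian: lowest address holds the least-significant byte.
So at ascending addresses the bytes are 9D E8 C9.

9D E8 C9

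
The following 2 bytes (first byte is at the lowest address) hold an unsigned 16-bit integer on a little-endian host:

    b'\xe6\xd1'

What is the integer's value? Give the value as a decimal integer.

Little-endian: lowest address holds the least-significant byte.
Reassemble most-significant byte first: D1 E6 → 0xD1E6.
0xD1E6 = 53734.

53734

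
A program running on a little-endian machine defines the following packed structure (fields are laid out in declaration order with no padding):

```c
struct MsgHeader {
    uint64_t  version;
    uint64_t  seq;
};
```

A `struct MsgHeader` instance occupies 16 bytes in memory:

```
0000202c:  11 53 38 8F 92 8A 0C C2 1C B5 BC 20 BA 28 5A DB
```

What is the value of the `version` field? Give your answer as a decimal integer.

`version` is the first field, at byte offset 0, occupying 8 bytes.
Bytes at offsets 0..7: 11 53 38 8F 92 8A 0C C2.
In little-endian order the low byte comes first in memory.
Reassemble most-significant byte first: C2 0C 8A 92 8F 38 53 11 → 0xC20C8A928F385311.
0xC20C8A928F385311 = 13982703305151238929.

13982703305151238929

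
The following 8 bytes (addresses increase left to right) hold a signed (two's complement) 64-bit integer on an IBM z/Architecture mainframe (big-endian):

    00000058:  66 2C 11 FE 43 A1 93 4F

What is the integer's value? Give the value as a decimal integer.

In big-endian order the high byte comes first in memory.
The bytes are already most-significant first: 0x662C11FE43A1934F.
0x662C11FE43A1934F = 7362279274597946191.

7362279274597946191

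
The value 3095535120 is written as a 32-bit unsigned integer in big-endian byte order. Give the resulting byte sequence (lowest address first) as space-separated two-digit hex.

3095535120 in hexadecimal, padded to 32 bits, is 0xB8821E10.
Split into bytes (most-significant first): B8 82 1E 10.
In big-endian order the high byte comes first in memory.
So the memory order matches the most-significant-first order: B8 82 1E 10.

B8 82 1E 10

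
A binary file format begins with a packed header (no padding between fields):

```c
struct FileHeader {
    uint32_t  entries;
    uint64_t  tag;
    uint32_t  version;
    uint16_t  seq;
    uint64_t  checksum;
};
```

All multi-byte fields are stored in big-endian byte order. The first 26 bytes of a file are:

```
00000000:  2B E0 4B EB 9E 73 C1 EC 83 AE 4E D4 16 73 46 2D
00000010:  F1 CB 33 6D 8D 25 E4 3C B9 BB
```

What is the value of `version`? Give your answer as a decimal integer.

376653357

`version` follows `entries` (4 B), `tag` (8 B), so it starts at offset 4 + 8 = 12 and occupies 4 bytes.
Bytes at offsets 12..15: 16 73 46 2D.
Big-endian: lowest address holds the most-significant byte.
The bytes are already most-significant first: 0x1673462D.
0x1673462D = 376653357.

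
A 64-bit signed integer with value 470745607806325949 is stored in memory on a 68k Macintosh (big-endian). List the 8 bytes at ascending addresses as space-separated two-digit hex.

06 88 6C A2 DC DF 14 BD

470745607806325949 in hexadecimal, padded to 64 bits, is 0x06886CA2DCDF14BD.
Split into bytes (most-significant first): 06 88 6C A2 DC DF 14 BD.
Big-endian stores the most-significant byte at the lowest address.
So the memory order matches the most-significant-first order: 06 88 6C A2 DC DF 14 BD.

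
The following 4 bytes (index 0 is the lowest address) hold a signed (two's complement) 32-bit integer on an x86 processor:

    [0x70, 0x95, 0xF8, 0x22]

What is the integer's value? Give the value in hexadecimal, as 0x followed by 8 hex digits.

0x22F89570

In little-endian order the low byte comes first in memory.
Reassemble most-significant byte first: 22 F8 95 70 → 0x22F89570.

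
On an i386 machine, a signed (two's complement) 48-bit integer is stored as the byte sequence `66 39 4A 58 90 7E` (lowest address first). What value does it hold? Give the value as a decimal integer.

139158421649766

Little-endian stores the least-significant byte at the lowest address.
Reassemble most-significant byte first: 7E 90 58 4A 39 66 → 0x7E90584A3966.
0x7E90584A3966 = 139158421649766.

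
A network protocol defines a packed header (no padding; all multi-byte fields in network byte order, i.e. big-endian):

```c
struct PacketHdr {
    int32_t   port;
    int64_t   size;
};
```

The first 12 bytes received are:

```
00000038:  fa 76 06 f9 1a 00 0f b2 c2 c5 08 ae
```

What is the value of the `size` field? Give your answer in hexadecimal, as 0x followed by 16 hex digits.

0x1A000FB2C2C508AE

`size` follows `port` (4 bytes), so it starts at byte offset 4 and occupies 8 bytes.
Bytes at offsets 4..11: 1A 00 0F B2 C2 C5 08 AE.
Big-endian: lowest address holds the most-significant byte.
The bytes are already most-significant first: 0x1A000FB2C2C508AE.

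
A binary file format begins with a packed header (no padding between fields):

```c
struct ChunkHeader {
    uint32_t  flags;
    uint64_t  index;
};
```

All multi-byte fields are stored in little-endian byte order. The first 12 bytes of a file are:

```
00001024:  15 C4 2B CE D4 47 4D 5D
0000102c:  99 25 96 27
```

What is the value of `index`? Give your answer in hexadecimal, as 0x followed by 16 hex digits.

`index` follows `flags` (4 bytes), so it starts at byte offset 4 and occupies 8 bytes.
Bytes at offsets 4..11: D4 47 4D 5D 99 25 96 27.
Little-endian stores the least-significant byte at the lowest address.
Reassemble most-significant byte first: 27 96 25 99 5D 4D 47 D4 → 0x279625995D4D47D4.

0x279625995D4D47D4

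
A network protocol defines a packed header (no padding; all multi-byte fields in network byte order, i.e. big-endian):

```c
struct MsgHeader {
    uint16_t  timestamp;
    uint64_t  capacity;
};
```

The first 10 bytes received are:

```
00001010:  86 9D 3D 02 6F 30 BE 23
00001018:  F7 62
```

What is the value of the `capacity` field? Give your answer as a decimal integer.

4396198441406166882

`capacity` follows `timestamp` (2 bytes), so it starts at byte offset 2 and occupies 8 bytes.
Bytes at offsets 2..9: 3D 02 6F 30 BE 23 F7 62.
Big-endian: lowest address holds the most-significant byte.
The bytes are already most-significant first: 0x3D026F30BE23F762.
0x3D026F30BE23F762 = 4396198441406166882.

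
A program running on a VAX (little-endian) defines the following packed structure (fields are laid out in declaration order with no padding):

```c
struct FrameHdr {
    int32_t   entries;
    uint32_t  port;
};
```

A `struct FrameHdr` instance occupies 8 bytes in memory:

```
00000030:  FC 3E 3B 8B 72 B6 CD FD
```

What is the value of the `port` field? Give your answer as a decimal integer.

`port` follows `entries` (4 bytes), so it starts at byte offset 4 and occupies 4 bytes.
Bytes at offsets 4..7: 72 B6 CD FD.
Little-endian stores the least-significant byte at the lowest address.
Reassemble most-significant byte first: FD CD B6 72 → 0xFDCDB672.
0xFDCDB672 = 4258117234.

4258117234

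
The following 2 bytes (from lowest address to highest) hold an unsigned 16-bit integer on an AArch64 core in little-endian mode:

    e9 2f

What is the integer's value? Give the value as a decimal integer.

Little-endian stores the least-significant byte at the lowest address.
Reassemble most-significant byte first: 2F E9 → 0x2FE9.
0x2FE9 = 12265.

12265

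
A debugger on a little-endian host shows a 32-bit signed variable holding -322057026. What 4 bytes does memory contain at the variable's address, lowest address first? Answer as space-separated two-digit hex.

BE CC CD EC

Two's complement of -322057026 in 32 bits: 322057026 = 0x13323342; invert → 0xECCDCCBD; add 1 → 0xECCDCCBE.
Split into bytes (most-significant first): EC CD CC BE.
Little-endian stores the least-significant byte at the lowest address.
So at ascending addresses the bytes are BE CC CD EC.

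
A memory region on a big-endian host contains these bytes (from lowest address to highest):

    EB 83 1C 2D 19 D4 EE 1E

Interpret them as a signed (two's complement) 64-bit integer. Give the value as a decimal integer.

In big-endian order the high byte comes first in memory.
The bytes are already most-significant first: 0xEB831C2D19D4EE1E.
Top bit is set, so as a signed 64-bit value this is 0xEB831C2D19D4EE1E − 2^64 = -1476305272814899682.

-1476305272814899682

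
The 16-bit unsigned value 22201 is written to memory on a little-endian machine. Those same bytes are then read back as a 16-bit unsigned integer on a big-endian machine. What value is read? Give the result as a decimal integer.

22201 in 16-bit hexadecimal is 0x56B9.
Stored little-endian, the bytes at ascending addresses are B9 56.
Read back as big-endian, the last byte is least significant, giving 0xB956.
0xB956 = 47446.

47446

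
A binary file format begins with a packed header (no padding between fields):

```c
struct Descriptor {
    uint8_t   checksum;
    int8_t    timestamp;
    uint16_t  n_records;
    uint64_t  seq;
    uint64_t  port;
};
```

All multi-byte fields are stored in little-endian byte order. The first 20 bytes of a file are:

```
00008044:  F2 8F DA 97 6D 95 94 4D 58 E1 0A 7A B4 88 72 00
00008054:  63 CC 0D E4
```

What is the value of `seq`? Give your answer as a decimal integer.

`seq` follows `checksum` (1 B), `timestamp` (1 B), `n_records` (2 B), so it starts at offset 1 + 1 + 2 = 4 and occupies 8 bytes.
Bytes at offsets 4..11: 6D 95 94 4D 58 E1 0A 7A.
Little-endian: lowest address holds the least-significant byte.
Reassemble most-significant byte first: 7A 0A E1 58 4D 94 95 6D → 0x7A0AE1584D94956D.
0x7A0AE1584D94956D = 8794088991769269613.

8794088991769269613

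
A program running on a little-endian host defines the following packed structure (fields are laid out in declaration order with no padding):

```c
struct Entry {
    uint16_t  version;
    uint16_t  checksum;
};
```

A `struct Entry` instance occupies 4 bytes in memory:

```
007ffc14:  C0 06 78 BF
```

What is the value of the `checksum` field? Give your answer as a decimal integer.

49016

`checksum` follows `version` (2 bytes), so it starts at byte offset 2 and occupies 2 bytes.
Bytes at offsets 2..3: 78 BF.
Little-endian: lowest address holds the least-significant byte.
Reassemble most-significant byte first: BF 78 → 0xBF78.
0xBF78 = 49016.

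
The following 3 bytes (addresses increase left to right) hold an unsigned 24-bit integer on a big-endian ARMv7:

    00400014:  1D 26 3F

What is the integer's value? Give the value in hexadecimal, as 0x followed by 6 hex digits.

Big-endian: lowest address holds the most-significant byte.
The bytes are already most-significant first: 0x1D263F.

0x1D263F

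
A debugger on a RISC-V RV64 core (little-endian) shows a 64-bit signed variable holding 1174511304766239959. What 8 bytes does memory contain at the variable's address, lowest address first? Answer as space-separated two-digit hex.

1174511304766239959 in hexadecimal, padded to 64 bits, is 0x104CB3CF1145B4D7.
Split into bytes (most-significant first): 10 4C B3 CF 11 45 B4 D7.
Little-endian stores the least-significant byte at the lowest address.
So at ascending addresses the bytes are D7 B4 45 11 CF B3 4C 10.

D7 B4 45 11 CF B3 4C 10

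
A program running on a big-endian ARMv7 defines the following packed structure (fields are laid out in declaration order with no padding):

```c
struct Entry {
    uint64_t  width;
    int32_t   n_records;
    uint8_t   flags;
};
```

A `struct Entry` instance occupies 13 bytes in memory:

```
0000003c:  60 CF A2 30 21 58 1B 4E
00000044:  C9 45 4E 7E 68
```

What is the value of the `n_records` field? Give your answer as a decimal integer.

`n_records` follows `width` (8 bytes), so it starts at byte offset 8 and occupies 4 bytes.
Bytes at offsets 8..11: C9 45 4E 7E.
Big-endian: lowest address holds the most-significant byte.
The bytes are already most-significant first: 0xC9454E7E.
Top bit is set, so as a signed 32-bit value this is 0xC9454E7E − 2^32 = -918204802.

-918204802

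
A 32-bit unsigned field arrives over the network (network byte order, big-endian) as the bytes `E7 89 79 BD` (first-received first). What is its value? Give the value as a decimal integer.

3884546493

Big-endian: lowest address holds the most-significant byte.
The bytes are already most-significant first: 0xE78979BD.
0xE78979BD = 3884546493.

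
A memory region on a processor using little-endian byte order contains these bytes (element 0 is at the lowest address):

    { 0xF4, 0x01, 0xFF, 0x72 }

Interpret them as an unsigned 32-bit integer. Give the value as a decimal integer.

In little-endian order the low byte comes first in memory.
Reassemble most-significant byte first: 72 FF 01 F4 → 0x72FF01F4.
0x72FF01F4 = 1929314804.

1929314804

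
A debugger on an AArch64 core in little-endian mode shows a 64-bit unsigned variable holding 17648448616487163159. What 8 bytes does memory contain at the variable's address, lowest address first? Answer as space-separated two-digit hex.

17 95 73 DE 82 E2 EB F4

17648448616487163159 in hexadecimal, padded to 64 bits, is 0xF4EBE282DE739517.
Split into bytes (most-significant first): F4 EB E2 82 DE 73 95 17.
Little-endian stores the least-significant byte at the lowest address.
So at ascending addresses the bytes are 17 95 73 DE 82 E2 EB F4.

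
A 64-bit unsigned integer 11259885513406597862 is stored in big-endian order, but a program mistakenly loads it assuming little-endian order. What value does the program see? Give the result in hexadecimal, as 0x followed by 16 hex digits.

11259885513406597862 in 64-bit hexadecimal is 0x9C4326378E2ACAE6.
Stored big-endian, the bytes at ascending addresses are 9C 43 26 37 8E 2A CA E6.
Read back as little-endian, the first byte is least significant, giving 0xE6CA2A8E3726439C.

0xE6CA2A8E3726439C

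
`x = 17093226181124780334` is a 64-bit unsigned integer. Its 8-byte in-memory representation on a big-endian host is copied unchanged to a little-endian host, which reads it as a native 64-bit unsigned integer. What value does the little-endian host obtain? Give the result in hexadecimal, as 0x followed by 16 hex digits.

0x2E7159DFA55637ED

17093226181124780334 in 64-bit hexadecimal is 0xED3756A5DF59712E.
Stored big-endian, the bytes at ascending addresses are ED 37 56 A5 DF 59 71 2E.
Read back as little-endian, the first byte is least significant, giving 0x2E7159DFA55637ED.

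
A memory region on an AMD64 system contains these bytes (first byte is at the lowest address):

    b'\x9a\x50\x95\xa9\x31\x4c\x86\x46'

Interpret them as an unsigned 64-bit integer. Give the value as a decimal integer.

5081833005716426906

Little-endian: lowest address holds the least-significant byte.
Reassemble most-significant byte first: 46 86 4C 31 A9 95 50 9A → 0x46864C31A995509A.
0x46864C31A995509A = 5081833005716426906.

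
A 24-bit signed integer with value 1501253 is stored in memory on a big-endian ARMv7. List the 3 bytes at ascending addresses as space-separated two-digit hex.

16 E8 45

1501253 in hexadecimal, padded to 24 bits, is 0x16E845.
Split into bytes (most-significant first): 16 E8 45.
Big-endian: lowest address holds the most-significant byte.
So the memory order matches the most-significant-first order: 16 E8 45.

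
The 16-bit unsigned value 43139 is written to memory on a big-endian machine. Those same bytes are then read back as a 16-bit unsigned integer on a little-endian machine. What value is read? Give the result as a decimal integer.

43139 in 16-bit hexadecimal is 0xA883.
Stored big-endian, the bytes at ascending addresses are A8 83.
Read back as little-endian, the first byte is least significant, giving 0x83A8.
0x83A8 = 33704.

33704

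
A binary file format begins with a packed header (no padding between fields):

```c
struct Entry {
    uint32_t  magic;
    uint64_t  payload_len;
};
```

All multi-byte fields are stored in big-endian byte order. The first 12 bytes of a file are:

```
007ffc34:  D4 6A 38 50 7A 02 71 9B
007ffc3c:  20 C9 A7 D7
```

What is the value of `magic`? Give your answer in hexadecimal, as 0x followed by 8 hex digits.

`magic` is the first field, at byte offset 0, occupying 4 bytes.
Bytes at offsets 0..3: D4 6A 38 50.
Big-endian stores the most-significant byte at the lowest address.
The bytes are already most-significant first: 0xD46A3850.

0xD46A3850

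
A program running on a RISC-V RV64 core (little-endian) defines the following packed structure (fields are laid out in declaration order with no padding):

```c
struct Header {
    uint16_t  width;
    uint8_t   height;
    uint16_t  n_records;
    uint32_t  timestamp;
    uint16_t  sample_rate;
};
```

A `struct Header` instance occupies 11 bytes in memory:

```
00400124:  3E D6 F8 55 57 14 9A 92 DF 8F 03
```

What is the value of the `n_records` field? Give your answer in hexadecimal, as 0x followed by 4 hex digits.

0x5755

`n_records` follows `width` (2 B), `height` (1 B), so it starts at offset 2 + 1 = 3 and occupies 2 bytes.
Bytes at offsets 3..4: 55 57.
Little-endian stores the least-significant byte at the lowest address.
Reassemble most-significant byte first: 57 55 → 0x5755.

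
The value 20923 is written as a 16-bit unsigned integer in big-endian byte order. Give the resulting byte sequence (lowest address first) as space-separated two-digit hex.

51 BB

20923 in hexadecimal, padded to 16 bits, is 0x51BB.
Split into bytes (most-significant first): 51 BB.
In big-endian order the high byte comes first in memory.
So the memory order matches the most-significant-first order: 51 BB.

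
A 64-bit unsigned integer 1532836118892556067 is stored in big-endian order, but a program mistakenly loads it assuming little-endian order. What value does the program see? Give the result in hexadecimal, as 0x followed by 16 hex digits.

0x23AF7A2D54BA4515

1532836118892556067 in 64-bit hexadecimal is 0x1545BA542D7AAF23.
Stored big-endian, the bytes at ascending addresses are 15 45 BA 54 2D 7A AF 23.
Read back as little-endian, the first byte is least significant, giving 0x23AF7A2D54BA4515.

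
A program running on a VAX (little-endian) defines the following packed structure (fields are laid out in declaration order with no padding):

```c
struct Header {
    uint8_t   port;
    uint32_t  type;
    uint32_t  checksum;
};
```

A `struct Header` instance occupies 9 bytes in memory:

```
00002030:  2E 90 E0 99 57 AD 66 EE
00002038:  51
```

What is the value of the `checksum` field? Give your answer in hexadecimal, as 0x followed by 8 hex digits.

0x51EE66AD

`checksum` follows `port` (1 B), `type` (4 B), so it starts at offset 1 + 4 = 5 and occupies 4 bytes.
Bytes at offsets 5..8: AD 66 EE 51.
In little-endian order the low byte comes first in memory.
Reassemble most-significant byte first: 51 EE 66 AD → 0x51EE66AD.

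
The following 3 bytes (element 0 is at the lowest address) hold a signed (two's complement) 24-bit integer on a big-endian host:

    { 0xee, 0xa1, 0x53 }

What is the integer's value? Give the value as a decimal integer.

Big-endian stores the most-significant byte at the lowest address.
The bytes are already most-significant first: 0xEEA153.
Top bit is set, so as a signed 24-bit value this is 0xEEA153 − 2^24 = -1138349.

-1138349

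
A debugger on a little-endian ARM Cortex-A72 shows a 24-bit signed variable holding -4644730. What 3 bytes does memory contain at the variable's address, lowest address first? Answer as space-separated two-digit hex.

Two's complement of -4644730 in 24 bits: 4644730 = 0x46DF7A; invert → 0xB92085; add 1 → 0xB92086.
Split into bytes (most-significant first): B9 20 86.
In little-endian order the low byte comes first in memory.
So at ascending addresses the bytes are 86 20 B9.

86 20 B9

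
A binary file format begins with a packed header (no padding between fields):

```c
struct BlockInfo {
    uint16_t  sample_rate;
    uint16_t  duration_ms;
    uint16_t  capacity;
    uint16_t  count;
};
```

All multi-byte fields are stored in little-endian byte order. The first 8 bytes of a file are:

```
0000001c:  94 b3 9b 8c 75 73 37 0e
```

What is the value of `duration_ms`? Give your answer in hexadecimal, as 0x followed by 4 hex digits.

0x8C9B

`duration_ms` follows `sample_rate` (2 bytes), so it starts at byte offset 2 and occupies 2 bytes.
Bytes at offsets 2..3: 9B 8C.
Little-endian: lowest address holds the least-significant byte.
Reassemble most-significant byte first: 8C 9B → 0x8C9B.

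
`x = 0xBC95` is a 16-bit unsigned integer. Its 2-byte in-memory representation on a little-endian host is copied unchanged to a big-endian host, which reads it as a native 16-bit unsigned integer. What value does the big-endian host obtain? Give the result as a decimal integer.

Stored little-endian, the bytes at ascending addresses are 95 BC.
Read back as big-endian, the last byte is least significant, giving 0x95BC.
0x95BC = 38332.

38332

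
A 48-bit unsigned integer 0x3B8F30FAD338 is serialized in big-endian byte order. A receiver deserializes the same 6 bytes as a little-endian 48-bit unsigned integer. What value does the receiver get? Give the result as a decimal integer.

62483086741307

Stored big-endian, the bytes at ascending addresses are 3B 8F 30 FA D3 38.
Read back as little-endian, the first byte is least significant, giving 0x38D3FA308F3B.
0x38D3FA308F3B = 62483086741307.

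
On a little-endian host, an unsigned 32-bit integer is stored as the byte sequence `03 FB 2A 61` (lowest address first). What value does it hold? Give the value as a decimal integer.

1630206723

In little-endian order the low byte comes first in memory.
Reassemble most-significant byte first: 61 2A FB 03 → 0x612AFB03.
0x612AFB03 = 1630206723.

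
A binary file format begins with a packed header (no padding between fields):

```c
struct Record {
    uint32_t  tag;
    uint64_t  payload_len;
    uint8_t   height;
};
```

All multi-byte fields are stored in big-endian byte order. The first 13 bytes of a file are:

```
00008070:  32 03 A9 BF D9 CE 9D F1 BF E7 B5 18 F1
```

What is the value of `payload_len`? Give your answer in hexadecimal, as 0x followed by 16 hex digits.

`payload_len` follows `tag` (4 bytes), so it starts at byte offset 4 and occupies 8 bytes.
Bytes at offsets 4..11: D9 CE 9D F1 BF E7 B5 18.
Big-endian stores the most-significant byte at the lowest address.
The bytes are already most-significant first: 0xD9CE9DF1BFE7B518.

0xD9CE9DF1BFE7B518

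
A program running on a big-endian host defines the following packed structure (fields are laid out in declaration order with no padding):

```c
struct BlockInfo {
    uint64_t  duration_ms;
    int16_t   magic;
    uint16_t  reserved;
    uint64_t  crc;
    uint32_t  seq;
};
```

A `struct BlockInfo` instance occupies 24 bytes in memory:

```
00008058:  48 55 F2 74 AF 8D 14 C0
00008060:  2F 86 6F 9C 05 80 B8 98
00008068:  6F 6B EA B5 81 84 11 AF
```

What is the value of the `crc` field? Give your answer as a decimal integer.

`crc` follows `duration_ms` (8 B), `magic` (2 B), `reserved` (2 B), so it starts at offset 8 + 2 + 2 = 12 and occupies 8 bytes.
Bytes at offsets 12..19: 05 80 B8 98 6F 6B EA B5.
Big-endian: lowest address holds the most-significant byte.
The bytes are already most-significant first: 0x0580B8986F6BEAB5.
0x0580B8986F6BEAB5 = 396519732052486837.

396519732052486837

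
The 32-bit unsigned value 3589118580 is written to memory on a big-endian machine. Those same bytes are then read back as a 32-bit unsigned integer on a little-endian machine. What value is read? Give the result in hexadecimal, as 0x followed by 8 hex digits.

0x749AEDD5

3589118580 in 32-bit hexadecimal is 0xD5ED9A74.
Stored big-endian, the bytes at ascending addresses are D5 ED 9A 74.
Read back as little-endian, the first byte is least significant, giving 0x749AEDD5.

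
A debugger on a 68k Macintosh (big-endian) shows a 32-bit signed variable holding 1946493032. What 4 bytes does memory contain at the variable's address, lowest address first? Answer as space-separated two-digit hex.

74 05 20 68

1946493032 in hexadecimal, padded to 32 bits, is 0x74052068.
Split into bytes (most-significant first): 74 05 20 68.
Big-endian stores the most-significant byte at the lowest address.
So the memory order matches the most-significant-first order: 74 05 20 68.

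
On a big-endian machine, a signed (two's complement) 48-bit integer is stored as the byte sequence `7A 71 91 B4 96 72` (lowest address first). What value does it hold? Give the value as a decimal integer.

Big-endian stores the most-significant byte at the lowest address.
The bytes are already most-significant first: 0x7A7191B49672.
0x7A7191B49672 = 134628194424434.

134628194424434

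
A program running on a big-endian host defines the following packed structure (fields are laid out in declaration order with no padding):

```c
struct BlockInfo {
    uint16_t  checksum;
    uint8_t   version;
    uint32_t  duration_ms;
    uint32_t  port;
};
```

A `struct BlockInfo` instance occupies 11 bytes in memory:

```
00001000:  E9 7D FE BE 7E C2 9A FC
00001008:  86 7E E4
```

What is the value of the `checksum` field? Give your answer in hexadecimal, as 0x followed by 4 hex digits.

`checksum` is the first field, at byte offset 0, occupying 2 bytes.
Bytes at offsets 0..1: E9 7D.
In big-endian order the high byte comes first in memory.
The bytes are already most-significant first: 0xE97D.

0xE97D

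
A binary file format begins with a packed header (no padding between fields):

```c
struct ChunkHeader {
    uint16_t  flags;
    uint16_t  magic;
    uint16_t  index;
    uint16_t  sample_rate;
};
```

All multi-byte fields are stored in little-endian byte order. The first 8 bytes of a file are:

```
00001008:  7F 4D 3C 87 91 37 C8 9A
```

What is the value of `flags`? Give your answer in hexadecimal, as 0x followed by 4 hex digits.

`flags` is the first field, at byte offset 0, occupying 2 bytes.
Bytes at offsets 0..1: 7F 4D.
In little-endian order the low byte comes first in memory.
Reassemble most-significant byte first: 4D 7F → 0x4D7F.

0x4D7F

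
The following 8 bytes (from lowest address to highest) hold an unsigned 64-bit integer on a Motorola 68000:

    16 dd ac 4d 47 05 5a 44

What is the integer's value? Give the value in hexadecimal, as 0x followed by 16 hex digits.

0x16DDAC4D47055A44

In big-endian order the high byte comes first in memory.
The bytes are already most-significant first: 0x16DDAC4D47055A44.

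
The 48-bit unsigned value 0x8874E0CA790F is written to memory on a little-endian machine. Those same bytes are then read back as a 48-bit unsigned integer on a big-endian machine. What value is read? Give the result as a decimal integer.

17015769166984

Stored little-endian, the bytes at ascending addresses are 0F 79 CA E0 74 88.
Read back as big-endian, the last byte is least significant, giving 0x0F79CAE07488.
0x0F79CAE07488 = 17015769166984.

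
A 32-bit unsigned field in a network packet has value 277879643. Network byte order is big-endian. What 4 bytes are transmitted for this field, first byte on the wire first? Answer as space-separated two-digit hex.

10 90 1B 5B

277879643 in hexadecimal, padded to 32 bits, is 0x10901B5B.
Split into bytes (most-significant first): 10 90 1B 5B.
Big-endian: lowest address holds the most-significant byte.
So the memory order matches the most-significant-first order: 10 90 1B 5B.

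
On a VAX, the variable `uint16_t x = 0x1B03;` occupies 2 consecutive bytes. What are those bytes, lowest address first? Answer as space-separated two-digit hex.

03 1B

Split into bytes (most-significant first): 1B 03.
In little-endian order the low byte comes first in memory.
So at ascending addresses the bytes are 03 1B.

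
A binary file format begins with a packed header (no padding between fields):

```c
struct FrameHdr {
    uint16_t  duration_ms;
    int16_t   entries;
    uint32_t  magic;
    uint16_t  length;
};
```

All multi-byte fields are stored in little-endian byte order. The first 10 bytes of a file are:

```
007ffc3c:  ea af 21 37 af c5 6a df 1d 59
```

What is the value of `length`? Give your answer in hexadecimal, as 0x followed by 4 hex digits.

`length` follows `duration_ms` (2 B), `entries` (2 B), `magic` (4 B), so it starts at offset 2 + 2 + 4 = 8 and occupies 2 bytes.
Bytes at offsets 8..9: 1D 59.
Little-endian: lowest address holds the least-significant byte.
Reassemble most-significant byte first: 59 1D → 0x591D.

0x591D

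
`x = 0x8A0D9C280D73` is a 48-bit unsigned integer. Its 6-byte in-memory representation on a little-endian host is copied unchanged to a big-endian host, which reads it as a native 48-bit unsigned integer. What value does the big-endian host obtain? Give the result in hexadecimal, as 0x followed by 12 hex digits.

0x730D289C0D8A

Stored little-endian, the bytes at ascending addresses are 73 0D 28 9C 0D 8A.
Read back as big-endian, the last byte is least significant, giving 0x730D289C0D8A.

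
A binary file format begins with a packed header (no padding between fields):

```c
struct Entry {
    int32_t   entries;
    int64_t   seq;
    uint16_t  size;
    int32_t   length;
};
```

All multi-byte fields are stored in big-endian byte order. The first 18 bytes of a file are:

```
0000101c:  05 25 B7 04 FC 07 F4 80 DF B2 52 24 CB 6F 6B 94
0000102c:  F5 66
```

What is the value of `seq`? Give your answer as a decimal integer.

-285991216968740316

`seq` follows `entries` (4 bytes), so it starts at byte offset 4 and occupies 8 bytes.
Bytes at offsets 4..11: FC 07 F4 80 DF B2 52 24.
Big-endian: lowest address holds the most-significant byte.
The bytes are already most-significant first: 0xFC07F480DFB25224.
Top bit is set, so as a signed 64-bit value this is 0xFC07F480DFB25224 − 2^64 = -285991216968740316.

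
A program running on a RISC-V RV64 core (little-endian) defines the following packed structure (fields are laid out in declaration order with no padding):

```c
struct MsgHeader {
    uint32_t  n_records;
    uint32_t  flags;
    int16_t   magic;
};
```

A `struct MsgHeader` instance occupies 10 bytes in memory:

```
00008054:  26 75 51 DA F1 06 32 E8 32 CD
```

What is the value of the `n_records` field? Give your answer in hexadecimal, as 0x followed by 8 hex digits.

`n_records` is the first field, at byte offset 0, occupying 4 bytes.
Bytes at offsets 0..3: 26 75 51 DA.
In little-endian order the low byte comes first in memory.
Reassemble most-significant byte first: DA 51 75 26 → 0xDA517526.

0xDA517526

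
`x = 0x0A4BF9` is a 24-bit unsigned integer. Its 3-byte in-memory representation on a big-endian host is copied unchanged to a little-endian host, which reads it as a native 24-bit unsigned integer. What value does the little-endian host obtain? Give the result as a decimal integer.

Stored big-endian, the bytes at ascending addresses are 0A 4B F9.
Read back as little-endian, the first byte is least significant, giving 0xF94B0A.
0xF94B0A = 16337674.

16337674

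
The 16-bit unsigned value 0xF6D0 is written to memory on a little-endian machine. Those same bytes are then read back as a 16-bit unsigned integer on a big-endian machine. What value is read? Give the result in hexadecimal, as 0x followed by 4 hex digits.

Stored little-endian, the bytes at ascending addresses are D0 F6.
Read back as big-endian, the last byte is least significant, giving 0xD0F6.

0xD0F6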